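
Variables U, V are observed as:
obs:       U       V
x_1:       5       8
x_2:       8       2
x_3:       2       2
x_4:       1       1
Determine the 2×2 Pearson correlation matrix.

Step 1 — column means:
  mean(U) = (5 + 8 + 2 + 1) / 4 = 16/4 = 4
  mean(V) = (8 + 2 + 2 + 1) / 4 = 13/4 = 3.25

Step 2 — sample variances and covariances s[i,j] = (1/(n-1)) · Σ_k (x_{k,i} - mean_i) · (x_{k,j} - mean_j), with n-1 = 3:
  s[U,U] = ((1)·(1) + (4)·(4) + (-2)·(-2) + (-3)·(-3)) / 3 = 30/3 = 10
  s[U,V] = ((1)·(4.75) + (4)·(-1.25) + (-2)·(-1.25) + (-3)·(-2.25)) / 3 = 9/3 = 3
  s[V,V] = ((4.75)·(4.75) + (-1.25)·(-1.25) + (-1.25)·(-1.25) + (-2.25)·(-2.25)) / 3 = 30.75/3 = 10.25
  Sample standard deviations s_i = √(s[i,i]):
  s(U) = √(10) = 3.1623
  s(V) = √(10.25) = 3.2016

Step 3 — r_{ij} = s_{ij} / (s_i · s_j):
  r[U,U] = 1 (diagonal).
  r[U,V] = 3 / (3.1623 · 3.2016) = 3 / 10.1242 = 0.2963
  r[V,V] = 1 (diagonal).

R is symmetric with unit diagonal. Assembling:

R = [[1, 0.2963],
 [0.2963, 1]]


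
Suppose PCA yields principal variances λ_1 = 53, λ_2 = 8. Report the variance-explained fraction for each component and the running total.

Step 1 — total variance = trace(Sigma) = Σ λ_i = 53 + 8 = 61.

Step 2 — fraction explained by component i = λ_i / Σ λ:
  PC1: 53/61 = 0.8689
  PC2: 8/61 = 0.1311

Step 3 — cumulative fraction after k components = (λ_1 + ... + λ_k) / Σ λ:
  k = 1: 53/61 = 0.8689
  k = 2: (53 + 8)/61 = 61/61 = 1

Summary (fraction, with percent):

explained: PC1 0.8689 (86.89%), PC2 0.1311 (13.11%);  cumulative: 0.8689, 1


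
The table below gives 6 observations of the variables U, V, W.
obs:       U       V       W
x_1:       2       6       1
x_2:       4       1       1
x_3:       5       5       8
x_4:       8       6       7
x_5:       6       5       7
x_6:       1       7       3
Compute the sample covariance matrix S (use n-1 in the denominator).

Step 1 — column means:
  mean(U) = (2 + 4 + 5 + 8 + 6 + 1) / 6 = 26/6 = 4.3333
  mean(V) = (6 + 1 + 5 + 6 + 5 + 7) / 6 = 30/6 = 5
  mean(W) = (1 + 1 + 8 + 7 + 7 + 3) / 6 = 27/6 = 4.5

Step 2 — sample covariance S[i,j] = (1/(n-1)) · Σ_k (x_{k,i} - mean_i) · (x_{k,j} - mean_j), with n-1 = 5.
  S[U,U] = ((-2.3333)·(-2.3333) + (-0.3333)·(-0.3333) + (0.6667)·(0.6667) + (3.6667)·(3.6667) + (1.6667)·(1.6667) + (-3.3333)·(-3.3333)) / 5 = 33.3333/5 = 6.6667
  S[U,V] = ((-2.3333)·(1) + (-0.3333)·(-4) + (0.6667)·(0) + (3.6667)·(1) + (1.6667)·(0) + (-3.3333)·(2)) / 5 = -4/5 = -0.8
  S[U,W] = ((-2.3333)·(-3.5) + (-0.3333)·(-3.5) + (0.6667)·(3.5) + (3.6667)·(2.5) + (1.6667)·(2.5) + (-3.3333)·(-1.5)) / 5 = 30/5 = 6
  S[V,V] = ((1)·(1) + (-4)·(-4) + (0)·(0) + (1)·(1) + (0)·(0) + (2)·(2)) / 5 = 22/5 = 4.4
  S[V,W] = ((1)·(-3.5) + (-4)·(-3.5) + (0)·(3.5) + (1)·(2.5) + (0)·(2.5) + (2)·(-1.5)) / 5 = 10/5 = 2
  S[W,W] = ((-3.5)·(-3.5) + (-3.5)·(-3.5) + (3.5)·(3.5) + (2.5)·(2.5) + (2.5)·(2.5) + (-1.5)·(-1.5)) / 5 = 51.5/5 = 10.3

S is symmetric (S[j,i] = S[i,j]). Assembling:

S = [[6.6667, -0.8, 6],
 [-0.8, 4.4, 2],
 [6, 2, 10.3]]


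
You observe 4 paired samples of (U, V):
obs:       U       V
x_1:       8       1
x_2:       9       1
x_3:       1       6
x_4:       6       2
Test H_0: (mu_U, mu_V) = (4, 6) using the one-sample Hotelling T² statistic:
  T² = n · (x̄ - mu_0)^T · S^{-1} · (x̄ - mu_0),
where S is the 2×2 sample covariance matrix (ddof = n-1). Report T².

Step 1 — sample mean vector:
  mean(U) = (8 + 9 + 1 + 6) / 4 = 24/4 = 6
  mean(V) = (1 + 1 + 6 + 2) / 4 = 10/4 = 2.5
  x̄ = (6, 2.5),  deviation x̄ - mu_0 = (6, 2.5) - (4, 6) = (2, -3.5).

Step 2 — sample covariance matrix, S[i,j] = (1/(n-1)) · Σ_k (x_{k,i} - mean_i) · (x_{k,j} - mean_j), divisor n-1 = 3:
  S[U,U] = ((2)·(2) + (3)·(3) + (-5)·(-5) + (0)·(0)) / 3 = 38/3 = 12.6667
  S[U,V] = ((2)·(-1.5) + (3)·(-1.5) + (-5)·(3.5) + (0)·(-0.5)) / 3 = -25/3 = -8.3333
  S[V,V] = ((-1.5)·(-1.5) + (-1.5)·(-1.5) + (3.5)·(3.5) + (-0.5)·(-0.5)) / 3 = 17/3 = 5.6667
  S = [[12.6667, -8.3333],
 [-8.3333, 5.6667]].

Step 3 — invert S. det(S) = 12.6667·5.6667 - (-8.3333)² = 2.3333.
  S^{-1} = (1/det) · [[d, -b], [-b, a]] = [[2.4286, 3.5714],
 [3.5714, 5.4286]].

Step 4 — quadratic form (x̄ - mu_0)^T · S^{-1} · (x̄ - mu_0):
  S^{-1} · (x̄ - mu_0) = (-7.6429, -11.8571),
  (x̄ - mu_0)^T · [...] = (2)·(-7.6429) + (-3.5)·(-11.8571) = 26.2143.

Step 5 — scale by n: T² = 4 · 26.2143 = 104.8571.

T² ≈ 104.8571


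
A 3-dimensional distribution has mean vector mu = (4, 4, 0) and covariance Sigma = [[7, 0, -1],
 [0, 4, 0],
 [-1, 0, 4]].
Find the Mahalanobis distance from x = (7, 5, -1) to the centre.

Step 1 — centre the observation: (x - mu) = (3, 1, -1).

Step 2 — invert Sigma (cofactor / det for 3×3, or solve directly):
  Sigma^{-1} = [[0.1481, 0, 0.037],
 [0, 0.25, 0],
 [0.037, 0, 0.2593]].

Step 3 — form the quadratic (x - mu)^T · Sigma^{-1} · (x - mu):
  Sigma^{-1} · (x - mu) = (0.4074, 0.25, -0.1481).
  (x - mu)^T · [Sigma^{-1} · (x - mu)] = (3)·(0.4074) + (1)·(0.25) + (-1)·(-0.1481) = 1.6204.

Step 4 — take square root: d = √(1.6204) ≈ 1.2729.

d(x, mu) = √(1.6204) ≈ 1.2729


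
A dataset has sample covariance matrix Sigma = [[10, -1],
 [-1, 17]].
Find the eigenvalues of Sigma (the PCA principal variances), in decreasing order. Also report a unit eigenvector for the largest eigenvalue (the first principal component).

Step 1 — characteristic polynomial of 2×2 Sigma:
  det(Sigma - λI) = λ² - trace · λ + det = 0.
  trace = 10 + 17 = 27, det = 10·17 - (-1)² = 169.
Step 2 — discriminant:
  Δ = trace² - 4·det = 729 - 676 = 53.
Step 3 — eigenvalues:
  λ = (trace ± √Δ)/2 = (27 ± 7.2801)/2,
  λ_1 = 17.1401,  λ_2 = 9.8599.

Step 4 — unit eigenvector for λ_1: solve (Sigma - λ_1 I)v = 0. First row:
  (10 - 17.1401)·v_x + (-1)·v_y = 0, i.e. (-7.1401)·v_x + (-1)·v_y = 0,
  so v ∝ (b, λ_1 - a) = (-1, 7.1401); multiply by -1 so the first entry is positive: u = (1, -7.1401).
  ||u|| = √((1)² + (-7.1401)²) = √(51.9804) ≈ 7.2097,
  v_1 = u/||u|| ≈ (0.1387, -0.9903) (||v_1|| = 1).

λ_1 = 17.1401,  λ_2 = 9.8599;  v_1 ≈ (0.1387, -0.9903)


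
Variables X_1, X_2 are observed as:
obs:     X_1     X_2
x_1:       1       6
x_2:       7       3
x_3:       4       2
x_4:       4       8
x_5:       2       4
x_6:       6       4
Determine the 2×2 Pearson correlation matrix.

Step 1 — column means:
  mean(X_1) = (1 + 7 + 4 + 4 + 2 + 6) / 6 = 24/6 = 4
  mean(X_2) = (6 + 3 + 2 + 8 + 4 + 4) / 6 = 27/6 = 4.5

Step 2 — sample variances and covariances s[i,j] = (1/(n-1)) · Σ_k (x_{k,i} - mean_i) · (x_{k,j} - mean_j), with n-1 = 5:
  s[X_1,X_1] = ((-3)·(-3) + (3)·(3) + (0)·(0) + (0)·(0) + (-2)·(-2) + (2)·(2)) / 5 = 26/5 = 5.2
  s[X_1,X_2] = ((-3)·(1.5) + (3)·(-1.5) + (0)·(-2.5) + (0)·(3.5) + (-2)·(-0.5) + (2)·(-0.5)) / 5 = -9/5 = -1.8
  s[X_2,X_2] = ((1.5)·(1.5) + (-1.5)·(-1.5) + (-2.5)·(-2.5) + (3.5)·(3.5) + (-0.5)·(-0.5) + (-0.5)·(-0.5)) / 5 = 23.5/5 = 4.7
  Sample standard deviations s_i = √(s[i,i]):
  s(X_1) = √(5.2) = 2.2804
  s(X_2) = √(4.7) = 2.1679

Step 3 — r_{ij} = s_{ij} / (s_i · s_j):
  r[X_1,X_1] = 1 (diagonal).
  r[X_1,X_2] = -1.8 / (2.2804 · 2.1679) = -1.8 / 4.9437 = -0.3641
  r[X_2,X_2] = 1 (diagonal).

R is symmetric with unit diagonal. Assembling:

R = [[1, -0.3641],
 [-0.3641, 1]]


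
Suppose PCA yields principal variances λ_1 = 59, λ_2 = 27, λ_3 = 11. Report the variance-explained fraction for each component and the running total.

Step 1 — total variance = trace(Sigma) = Σ λ_i = 59 + 27 + 11 = 97.

Step 2 — fraction explained by component i = λ_i / Σ λ:
  PC1: 59/97 = 0.6082
  PC2: 27/97 = 0.2784
  PC3: 11/97 = 0.1134

Step 3 — cumulative fraction after k components = (λ_1 + ... + λ_k) / Σ λ:
  k = 1: 59/97 = 0.6082
  k = 2: (59 + 27)/97 = 86/97 = 0.8866
  k = 3: (59 + 27 + 11)/97 = 97/97 = 1

Summary (fraction, with percent):

explained: PC1 0.6082 (60.82%), PC2 0.2784 (27.84%), PC3 0.1134 (11.34%);  cumulative: 0.6082, 0.8866, 1


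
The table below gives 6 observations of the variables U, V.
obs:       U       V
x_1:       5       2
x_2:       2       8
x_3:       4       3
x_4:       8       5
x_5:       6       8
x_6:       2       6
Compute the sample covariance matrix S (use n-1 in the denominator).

Step 1 — column means:
  mean(U) = (5 + 2 + 4 + 8 + 6 + 2) / 6 = 27/6 = 4.5
  mean(V) = (2 + 8 + 3 + 5 + 8 + 6) / 6 = 32/6 = 5.3333

Step 2 — sample covariance S[i,j] = (1/(n-1)) · Σ_k (x_{k,i} - mean_i) · (x_{k,j} - mean_j), with n-1 = 5.
  S[U,U] = ((0.5)·(0.5) + (-2.5)·(-2.5) + (-0.5)·(-0.5) + (3.5)·(3.5) + (1.5)·(1.5) + (-2.5)·(-2.5)) / 5 = 27.5/5 = 5.5
  S[U,V] = ((0.5)·(-3.3333) + (-2.5)·(2.6667) + (-0.5)·(-2.3333) + (3.5)·(-0.3333) + (1.5)·(2.6667) + (-2.5)·(0.6667)) / 5 = -6/5 = -1.2
  S[V,V] = ((-3.3333)·(-3.3333) + (2.6667)·(2.6667) + (-2.3333)·(-2.3333) + (-0.3333)·(-0.3333) + (2.6667)·(2.6667) + (0.6667)·(0.6667)) / 5 = 31.3333/5 = 6.2667

S is symmetric (S[j,i] = S[i,j]). Assembling:

S = [[5.5, -1.2],
 [-1.2, 6.2667]]


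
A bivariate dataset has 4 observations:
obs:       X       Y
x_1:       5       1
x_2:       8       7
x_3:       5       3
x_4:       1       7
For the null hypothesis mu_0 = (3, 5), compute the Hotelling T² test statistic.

Step 1 — sample mean vector:
  mean(X) = (5 + 8 + 5 + 1) / 4 = 19/4 = 4.75
  mean(Y) = (1 + 7 + 3 + 7) / 4 = 18/4 = 4.5
  x̄ = (4.75, 4.5),  deviation x̄ - mu_0 = (4.75, 4.5) - (3, 5) = (1.75, -0.5).

Step 2 — sample covariance matrix, S[i,j] = (1/(n-1)) · Σ_k (x_{k,i} - mean_i) · (x_{k,j} - mean_j), divisor n-1 = 3:
  S[X,X] = ((0.25)·(0.25) + (3.25)·(3.25) + (0.25)·(0.25) + (-3.75)·(-3.75)) / 3 = 24.75/3 = 8.25
  S[X,Y] = ((0.25)·(-3.5) + (3.25)·(2.5) + (0.25)·(-1.5) + (-3.75)·(2.5)) / 3 = -2.5/3 = -0.8333
  S[Y,Y] = ((-3.5)·(-3.5) + (2.5)·(2.5) + (-1.5)·(-1.5) + (2.5)·(2.5)) / 3 = 27/3 = 9
  S = [[8.25, -0.8333],
 [-0.8333, 9]].

Step 3 — invert S. det(S) = 8.25·9 - (-0.8333)² = 73.5556.
  S^{-1} = (1/det) · [[d, -b], [-b, a]] = [[0.1224, 0.0113],
 [0.0113, 0.1122]].

Step 4 — quadratic form (x̄ - mu_0)^T · S^{-1} · (x̄ - mu_0):
  S^{-1} · (x̄ - mu_0) = (0.2085, -0.0363),
  (x̄ - mu_0)^T · [...] = (1.75)·(0.2085) + (-0.5)·(-0.0363) = 0.3829.

Step 5 — scale by n: T² = 4 · 0.3829 = 1.5317.

T² ≈ 1.5317


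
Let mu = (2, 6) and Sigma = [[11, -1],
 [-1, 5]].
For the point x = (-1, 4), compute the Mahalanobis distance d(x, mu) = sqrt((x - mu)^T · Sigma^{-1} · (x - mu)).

Step 1 — centre the observation: (x - mu) = (-3, -2).

Step 2 — invert Sigma. det(Sigma) = 11·5 - (-1)² = 54.
  Sigma^{-1} = (1/det) · [[d, -b], [-b, a]] = [[0.0926, 0.0185],
 [0.0185, 0.2037]].

Step 3 — form the quadratic (x - mu)^T · Sigma^{-1} · (x - mu):
  Sigma^{-1} · (x - mu) = (-0.3148, -0.463).
  (x - mu)^T · [Sigma^{-1} · (x - mu)] = (-3)·(-0.3148) + (-2)·(-0.463) = 1.8704.

Step 4 — take square root: d = √(1.8704) ≈ 1.3676.

d(x, mu) = √(1.8704) ≈ 1.3676


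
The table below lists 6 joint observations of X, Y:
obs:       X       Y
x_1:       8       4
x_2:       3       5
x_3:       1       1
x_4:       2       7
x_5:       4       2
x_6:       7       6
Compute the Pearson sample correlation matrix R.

Step 1 — column means:
  mean(X) = (8 + 3 + 1 + 2 + 4 + 7) / 6 = 25/6 = 4.1667
  mean(Y) = (4 + 5 + 1 + 7 + 2 + 6) / 6 = 25/6 = 4.1667

Step 2 — sample variances and covariances s[i,j] = (1/(n-1)) · Σ_k (x_{k,i} - mean_i) · (x_{k,j} - mean_j), with n-1 = 5:
  s[X,X] = ((3.8333)·(3.8333) + (-1.1667)·(-1.1667) + (-3.1667)·(-3.1667) + (-2.1667)·(-2.1667) + (-0.1667)·(-0.1667) + (2.8333)·(2.8333)) / 5 = 38.8333/5 = 7.7667
  s[X,Y] = ((3.8333)·(-0.1667) + (-1.1667)·(0.8333) + (-3.1667)·(-3.1667) + (-2.1667)·(2.8333) + (-0.1667)·(-2.1667) + (2.8333)·(1.8333)) / 5 = 7.8333/5 = 1.5667
  s[Y,Y] = ((-0.1667)·(-0.1667) + (0.8333)·(0.8333) + (-3.1667)·(-3.1667) + (2.8333)·(2.8333) + (-2.1667)·(-2.1667) + (1.8333)·(1.8333)) / 5 = 26.8333/5 = 5.3667
  Sample standard deviations s_i = √(s[i,i]):
  s(X) = √(7.7667) = 2.7869
  s(Y) = √(5.3667) = 2.3166

Step 3 — r_{ij} = s_{ij} / (s_i · s_j):
  r[X,X] = 1 (diagonal).
  r[X,Y] = 1.5667 / (2.7869 · 2.3166) = 1.5667 / 6.4561 = 0.2427
  r[Y,Y] = 1 (diagonal).

R is symmetric with unit diagonal. Assembling:

R = [[1, 0.2427],
 [0.2427, 1]]


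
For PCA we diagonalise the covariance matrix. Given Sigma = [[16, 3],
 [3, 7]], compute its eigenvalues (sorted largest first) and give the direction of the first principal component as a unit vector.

Step 1 — characteristic polynomial of 2×2 Sigma:
  det(Sigma - λI) = λ² - trace · λ + det = 0.
  trace = 16 + 7 = 23, det = 16·7 - (3)² = 103.
Step 2 — discriminant:
  Δ = trace² - 4·det = 529 - 412 = 117.
Step 3 — eigenvalues:
  λ = (trace ± √Δ)/2 = (23 ± 10.8167)/2,
  λ_1 = 16.9083,  λ_2 = 6.0917.

Step 4 — unit eigenvector for λ_1: solve (Sigma - λ_1 I)v = 0. First row:
  (16 - 16.9083)·v_x + (3)·v_y = 0, i.e. (-0.9083)·v_x + (3)·v_y = 0,
  so v ∝ (b, λ_1 - a) = (3, 0.9083) = u.
  ||u|| = √((3)² + (0.9083)²) = √(9.8251) ≈ 3.1345,
  v_1 = u/||u|| ≈ (0.9571, 0.2898) (||v_1|| = 1).

λ_1 = 16.9083,  λ_2 = 6.0917;  v_1 ≈ (0.9571, 0.2898)


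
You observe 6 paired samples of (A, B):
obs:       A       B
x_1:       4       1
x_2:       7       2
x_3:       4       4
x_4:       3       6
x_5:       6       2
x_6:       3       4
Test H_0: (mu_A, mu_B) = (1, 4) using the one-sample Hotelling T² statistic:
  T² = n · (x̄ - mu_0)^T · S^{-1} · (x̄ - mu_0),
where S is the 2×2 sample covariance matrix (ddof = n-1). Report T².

Step 1 — sample mean vector:
  mean(A) = (4 + 7 + 4 + 3 + 6 + 3) / 6 = 27/6 = 4.5
  mean(B) = (1 + 2 + 4 + 6 + 2 + 4) / 6 = 19/6 = 3.1667
  x̄ = (4.5, 3.1667),  deviation x̄ - mu_0 = (4.5, 3.1667) - (1, 4) = (3.5, -0.8333).

Step 2 — sample covariance matrix, S[i,j] = (1/(n-1)) · Σ_k (x_{k,i} - mean_i) · (x_{k,j} - mean_j), divisor n-1 = 5:
  S[A,A] = ((-0.5)·(-0.5) + (2.5)·(2.5) + (-0.5)·(-0.5) + (-1.5)·(-1.5) + (1.5)·(1.5) + (-1.5)·(-1.5)) / 5 = 13.5/5 = 2.7
  S[A,B] = ((-0.5)·(-2.1667) + (2.5)·(-1.1667) + (-0.5)·(0.8333) + (-1.5)·(2.8333) + (1.5)·(-1.1667) + (-1.5)·(0.8333)) / 5 = -9.5/5 = -1.9
  S[B,B] = ((-2.1667)·(-2.1667) + (-1.1667)·(-1.1667) + (0.8333)·(0.8333) + (2.8333)·(2.8333) + (-1.1667)·(-1.1667) + (0.8333)·(0.8333)) / 5 = 16.8333/5 = 3.3667
  S = [[2.7, -1.9],
 [-1.9, 3.3667]].

Step 3 — invert S. det(S) = 2.7·3.3667 - (-1.9)² = 5.48.
  S^{-1} = (1/det) · [[d, -b], [-b, a]] = [[0.6144, 0.3467],
 [0.3467, 0.4927]].

Step 4 — quadratic form (x̄ - mu_0)^T · S^{-1} · (x̄ - mu_0):
  S^{-1} · (x̄ - mu_0) = (1.8613, 0.8029),
  (x̄ - mu_0)^T · [...] = (3.5)·(1.8613) + (-0.8333)·(0.8029) = 5.8455.

Step 5 — scale by n: T² = 6 · 5.8455 = 35.073.

T² ≈ 35.073


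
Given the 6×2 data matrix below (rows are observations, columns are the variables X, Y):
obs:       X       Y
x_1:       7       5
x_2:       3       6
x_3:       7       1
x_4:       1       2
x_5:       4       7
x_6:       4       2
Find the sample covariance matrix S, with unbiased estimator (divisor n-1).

Step 1 — column means:
  mean(X) = (7 + 3 + 7 + 1 + 4 + 4) / 6 = 26/6 = 4.3333
  mean(Y) = (5 + 6 + 1 + 2 + 7 + 2) / 6 = 23/6 = 3.8333

Step 2 — sample covariance S[i,j] = (1/(n-1)) · Σ_k (x_{k,i} - mean_i) · (x_{k,j} - mean_j), with n-1 = 5.
  S[X,X] = ((2.6667)·(2.6667) + (-1.3333)·(-1.3333) + (2.6667)·(2.6667) + (-3.3333)·(-3.3333) + (-0.3333)·(-0.3333) + (-0.3333)·(-0.3333)) / 5 = 27.3333/5 = 5.4667
  S[X,Y] = ((2.6667)·(1.1667) + (-1.3333)·(2.1667) + (2.6667)·(-2.8333) + (-3.3333)·(-1.8333) + (-0.3333)·(3.1667) + (-0.3333)·(-1.8333)) / 5 = -1.6667/5 = -0.3333
  S[Y,Y] = ((1.1667)·(1.1667) + (2.1667)·(2.1667) + (-2.8333)·(-2.8333) + (-1.8333)·(-1.8333) + (3.1667)·(3.1667) + (-1.8333)·(-1.8333)) / 5 = 30.8333/5 = 6.1667

S is symmetric (S[j,i] = S[i,j]). Assembling:

S = [[5.4667, -0.3333],
 [-0.3333, 6.1667]]


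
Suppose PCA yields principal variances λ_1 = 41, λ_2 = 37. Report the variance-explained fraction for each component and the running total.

Step 1 — total variance = trace(Sigma) = Σ λ_i = 41 + 37 = 78.

Step 2 — fraction explained by component i = λ_i / Σ λ:
  PC1: 41/78 = 0.5256
  PC2: 37/78 = 0.4744

Step 3 — cumulative fraction after k components = (λ_1 + ... + λ_k) / Σ λ:
  k = 1: 41/78 = 0.5256
  k = 2: (41 + 37)/78 = 78/78 = 1

Summary (fraction, with percent):

explained: PC1 0.5256 (52.56%), PC2 0.4744 (47.44%);  cumulative: 0.5256, 1


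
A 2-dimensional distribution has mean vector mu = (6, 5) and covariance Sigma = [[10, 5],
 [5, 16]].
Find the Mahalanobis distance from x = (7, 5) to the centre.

Step 1 — centre the observation: (x - mu) = (1, 0).

Step 2 — invert Sigma. det(Sigma) = 10·16 - (5)² = 135.
  Sigma^{-1} = (1/det) · [[d, -b], [-b, a]] = [[0.1185, -0.037],
 [-0.037, 0.0741]].

Step 3 — form the quadratic (x - mu)^T · Sigma^{-1} · (x - mu):
  Sigma^{-1} · (x - mu) = (0.1185, -0.037).
  (x - mu)^T · [Sigma^{-1} · (x - mu)] = (1)·(0.1185) + (0)·(-0.037) = 0.1185.

Step 4 — take square root: d = √(0.1185) ≈ 0.3443.

d(x, mu) = √(0.1185) ≈ 0.3443


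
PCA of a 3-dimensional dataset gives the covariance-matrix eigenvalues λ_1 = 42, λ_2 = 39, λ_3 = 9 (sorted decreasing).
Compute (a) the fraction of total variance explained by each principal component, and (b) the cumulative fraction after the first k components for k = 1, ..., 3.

Step 1 — total variance = trace(Sigma) = Σ λ_i = 42 + 39 + 9 = 90.

Step 2 — fraction explained by component i = λ_i / Σ λ:
  PC1: 42/90 = 0.4667
  PC2: 39/90 = 0.4333
  PC3: 9/90 = 0.1

Step 3 — cumulative fraction after k components = (λ_1 + ... + λ_k) / Σ λ:
  k = 1: 42/90 = 0.4667
  k = 2: (42 + 39)/90 = 81/90 = 0.9
  k = 3: (42 + 39 + 9)/90 = 90/90 = 1

Summary (fraction, with percent):

explained: PC1 0.4667 (46.67%), PC2 0.4333 (43.33%), PC3 0.1 (10%);  cumulative: 0.4667, 0.9, 1


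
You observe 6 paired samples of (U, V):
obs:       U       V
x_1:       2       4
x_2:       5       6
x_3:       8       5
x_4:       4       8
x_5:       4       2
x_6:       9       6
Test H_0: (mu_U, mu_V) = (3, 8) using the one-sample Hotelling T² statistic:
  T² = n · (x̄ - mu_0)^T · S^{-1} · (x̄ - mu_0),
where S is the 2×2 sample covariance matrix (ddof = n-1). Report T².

Step 1 — sample mean vector:
  mean(U) = (2 + 5 + 8 + 4 + 4 + 9) / 6 = 32/6 = 5.3333
  mean(V) = (4 + 6 + 5 + 8 + 2 + 6) / 6 = 31/6 = 5.1667
  x̄ = (5.3333, 5.1667),  deviation x̄ - mu_0 = (5.3333, 5.1667) - (3, 8) = (2.3333, -2.8333).

Step 2 — sample covariance matrix, S[i,j] = (1/(n-1)) · Σ_k (x_{k,i} - mean_i) · (x_{k,j} - mean_j), divisor n-1 = 5:
  S[U,U] = ((-3.3333)·(-3.3333) + (-0.3333)·(-0.3333) + (2.6667)·(2.6667) + (-1.3333)·(-1.3333) + (-1.3333)·(-1.3333) + (3.6667)·(3.6667)) / 5 = 35.3333/5 = 7.0667
  S[U,V] = ((-3.3333)·(-1.1667) + (-0.3333)·(0.8333) + (2.6667)·(-0.1667) + (-1.3333)·(2.8333) + (-1.3333)·(-3.1667) + (3.6667)·(0.8333)) / 5 = 6.6667/5 = 1.3333
  S[V,V] = ((-1.1667)·(-1.1667) + (0.8333)·(0.8333) + (-0.1667)·(-0.1667) + (2.8333)·(2.8333) + (-3.1667)·(-3.1667) + (0.8333)·(0.8333)) / 5 = 20.8333/5 = 4.1667
  S = [[7.0667, 1.3333],
 [1.3333, 4.1667]].

Step 3 — invert S. det(S) = 7.0667·4.1667 - (1.3333)² = 27.6667.
  S^{-1} = (1/det) · [[d, -b], [-b, a]] = [[0.1506, -0.0482],
 [-0.0482, 0.2554]].

Step 4 — quadratic form (x̄ - mu_0)^T · S^{-1} · (x̄ - mu_0):
  S^{-1} · (x̄ - mu_0) = (0.488, -0.8361),
  (x̄ - mu_0)^T · [...] = (2.3333)·(0.488) + (-2.8333)·(-0.8361) = 3.5076.

Step 5 — scale by n: T² = 6 · 3.5076 = 21.0458.

T² ≈ 21.0458


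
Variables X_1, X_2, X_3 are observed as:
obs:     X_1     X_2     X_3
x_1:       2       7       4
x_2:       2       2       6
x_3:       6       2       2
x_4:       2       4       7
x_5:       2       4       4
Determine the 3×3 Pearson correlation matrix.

Step 1 — column means:
  mean(X_1) = (2 + 2 + 6 + 2 + 2) / 5 = 14/5 = 2.8
  mean(X_2) = (7 + 2 + 2 + 4 + 4) / 5 = 19/5 = 3.8
  mean(X_3) = (4 + 6 + 2 + 7 + 4) / 5 = 23/5 = 4.6

Step 2 — sample variances and covariances s[i,j] = (1/(n-1)) · Σ_k (x_{k,i} - mean_i) · (x_{k,j} - mean_j), with n-1 = 4:
  s[X_1,X_1] = ((-0.8)·(-0.8) + (-0.8)·(-0.8) + (3.2)·(3.2) + (-0.8)·(-0.8) + (-0.8)·(-0.8)) / 4 = 12.8/4 = 3.2
  s[X_1,X_2] = ((-0.8)·(3.2) + (-0.8)·(-1.8) + (3.2)·(-1.8) + (-0.8)·(0.2) + (-0.8)·(0.2)) / 4 = -7.2/4 = -1.8
  s[X_1,X_3] = ((-0.8)·(-0.6) + (-0.8)·(1.4) + (3.2)·(-2.6) + (-0.8)·(2.4) + (-0.8)·(-0.6)) / 4 = -10.4/4 = -2.6
  s[X_2,X_2] = ((3.2)·(3.2) + (-1.8)·(-1.8) + (-1.8)·(-1.8) + (0.2)·(0.2) + (0.2)·(0.2)) / 4 = 16.8/4 = 4.2
  s[X_2,X_3] = ((3.2)·(-0.6) + (-1.8)·(1.4) + (-1.8)·(-2.6) + (0.2)·(2.4) + (0.2)·(-0.6)) / 4 = 0.6/4 = 0.15
  s[X_3,X_3] = ((-0.6)·(-0.6) + (1.4)·(1.4) + (-2.6)·(-2.6) + (2.4)·(2.4) + (-0.6)·(-0.6)) / 4 = 15.2/4 = 3.8
  Sample standard deviations s_i = √(s[i,i]):
  s(X_1) = √(3.2) = 1.7889
  s(X_2) = √(4.2) = 2.0494
  s(X_3) = √(3.8) = 1.9494

Step 3 — r_{ij} = s_{ij} / (s_i · s_j):
  r[X_1,X_1] = 1 (diagonal).
  r[X_1,X_2] = -1.8 / (1.7889 · 2.0494) = -1.8 / 3.6661 = -0.491
  r[X_1,X_3] = -2.6 / (1.7889 · 1.9494) = -2.6 / 3.4871 = -0.7456
  r[X_2,X_2] = 1 (diagonal).
  r[X_2,X_3] = 0.15 / (2.0494 · 1.9494) = 0.15 / 3.995 = 0.0375
  r[X_3,X_3] = 1 (diagonal).

R is symmetric with unit diagonal. Assembling:

R = [[1, -0.491, -0.7456],
 [-0.491, 1, 0.0375],
 [-0.7456, 0.0375, 1]]


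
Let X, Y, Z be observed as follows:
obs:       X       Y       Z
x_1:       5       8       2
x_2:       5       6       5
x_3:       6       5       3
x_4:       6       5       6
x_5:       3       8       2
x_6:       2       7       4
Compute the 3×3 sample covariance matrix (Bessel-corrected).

Step 1 — column means:
  mean(X) = (5 + 5 + 6 + 6 + 3 + 2) / 6 = 27/6 = 4.5
  mean(Y) = (8 + 6 + 5 + 5 + 8 + 7) / 6 = 39/6 = 6.5
  mean(Z) = (2 + 5 + 3 + 6 + 2 + 4) / 6 = 22/6 = 3.6667

Step 2 — sample covariance S[i,j] = (1/(n-1)) · Σ_k (x_{k,i} - mean_i) · (x_{k,j} - mean_j), with n-1 = 5.
  S[X,X] = ((0.5)·(0.5) + (0.5)·(0.5) + (1.5)·(1.5) + (1.5)·(1.5) + (-1.5)·(-1.5) + (-2.5)·(-2.5)) / 5 = 13.5/5 = 2.7
  S[X,Y] = ((0.5)·(1.5) + (0.5)·(-0.5) + (1.5)·(-1.5) + (1.5)·(-1.5) + (-1.5)·(1.5) + (-2.5)·(0.5)) / 5 = -7.5/5 = -1.5
  S[X,Z] = ((0.5)·(-1.6667) + (0.5)·(1.3333) + (1.5)·(-0.6667) + (1.5)·(2.3333) + (-1.5)·(-1.6667) + (-2.5)·(0.3333)) / 5 = 4/5 = 0.8
  S[Y,Y] = ((1.5)·(1.5) + (-0.5)·(-0.5) + (-1.5)·(-1.5) + (-1.5)·(-1.5) + (1.5)·(1.5) + (0.5)·(0.5)) / 5 = 9.5/5 = 1.9
  S[Y,Z] = ((1.5)·(-1.6667) + (-0.5)·(1.3333) + (-1.5)·(-0.6667) + (-1.5)·(2.3333) + (1.5)·(-1.6667) + (0.5)·(0.3333)) / 5 = -8/5 = -1.6
  S[Z,Z] = ((-1.6667)·(-1.6667) + (1.3333)·(1.3333) + (-0.6667)·(-0.6667) + (2.3333)·(2.3333) + (-1.6667)·(-1.6667) + (0.3333)·(0.3333)) / 5 = 13.3333/5 = 2.6667

S is symmetric (S[j,i] = S[i,j]). Assembling:

S = [[2.7, -1.5, 0.8],
 [-1.5, 1.9, -1.6],
 [0.8, -1.6, 2.6667]]


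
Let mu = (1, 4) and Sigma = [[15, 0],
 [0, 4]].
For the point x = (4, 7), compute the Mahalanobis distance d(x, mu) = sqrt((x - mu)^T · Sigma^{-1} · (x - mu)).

Step 1 — centre the observation: (x - mu) = (3, 3).

Step 2 — invert Sigma. det(Sigma) = 15·4 - (0)² = 60.
  Sigma^{-1} = (1/det) · [[d, -b], [-b, a]] = [[0.0667, 0],
 [0, 0.25]].

Step 3 — form the quadratic (x - mu)^T · Sigma^{-1} · (x - mu):
  Sigma^{-1} · (x - mu) = (0.2, 0.75).
  (x - mu)^T · [Sigma^{-1} · (x - mu)] = (3)·(0.2) + (3)·(0.75) = 2.85.

Step 4 — take square root: d = √(2.85) ≈ 1.6882.

d(x, mu) = √(2.85) ≈ 1.6882


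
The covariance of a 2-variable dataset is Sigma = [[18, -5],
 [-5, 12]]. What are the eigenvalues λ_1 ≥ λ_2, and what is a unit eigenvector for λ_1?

Step 1 — characteristic polynomial of 2×2 Sigma:
  det(Sigma - λI) = λ² - trace · λ + det = 0.
  trace = 18 + 12 = 30, det = 18·12 - (-5)² = 191.
Step 2 — discriminant:
  Δ = trace² - 4·det = 900 - 764 = 136.
Step 3 — eigenvalues:
  λ = (trace ± √Δ)/2 = (30 ± 11.6619)/2,
  λ_1 = 20.831,  λ_2 = 9.169.

Step 4 — unit eigenvector for λ_1: solve (Sigma - λ_1 I)v = 0. First row:
  (18 - 20.831)·v_x + (-5)·v_y = 0, i.e. (-2.831)·v_x + (-5)·v_y = 0,
  so v ∝ (b, λ_1 - a) = (-5, 2.831); multiply by -1 so the first entry is positive: u = (5, -2.831).
  ||u|| = √((5)² + (-2.831)²) = √(33.0143) ≈ 5.7458,
  v_1 = u/||u|| ≈ (0.8702, -0.4927) (||v_1|| = 1).

λ_1 = 20.831,  λ_2 = 9.169;  v_1 ≈ (0.8702, -0.4927)


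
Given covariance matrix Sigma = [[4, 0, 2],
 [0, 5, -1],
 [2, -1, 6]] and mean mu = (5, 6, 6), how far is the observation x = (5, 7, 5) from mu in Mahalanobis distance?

Step 1 — centre the observation: (x - mu) = (0, 1, -1).

Step 2 — invert Sigma (cofactor / det for 3×3, or solve directly):
  Sigma^{-1} = [[0.3021, -0.0208, -0.1042],
 [-0.0208, 0.2083, 0.0417],
 [-0.1042, 0.0417, 0.2083]].

Step 3 — form the quadratic (x - mu)^T · Sigma^{-1} · (x - mu):
  Sigma^{-1} · (x - mu) = (0.0833, 0.1667, -0.1667).
  (x - mu)^T · [Sigma^{-1} · (x - mu)] = (0)·(0.0833) + (1)·(0.1667) + (-1)·(-0.1667) = 0.3333.

Step 4 — take square root: d = √(0.3333) ≈ 0.5774.

d(x, mu) = √(0.3333) ≈ 0.5774


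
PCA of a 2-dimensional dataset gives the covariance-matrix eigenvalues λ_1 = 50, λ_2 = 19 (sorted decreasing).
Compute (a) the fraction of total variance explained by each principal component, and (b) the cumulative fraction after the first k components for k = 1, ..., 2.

Step 1 — total variance = trace(Sigma) = Σ λ_i = 50 + 19 = 69.

Step 2 — fraction explained by component i = λ_i / Σ λ:
  PC1: 50/69 = 0.7246
  PC2: 19/69 = 0.2754

Step 3 — cumulative fraction after k components = (λ_1 + ... + λ_k) / Σ λ:
  k = 1: 50/69 = 0.7246
  k = 2: (50 + 19)/69 = 69/69 = 1

Summary (fraction, with percent):

explained: PC1 0.7246 (72.46%), PC2 0.2754 (27.54%);  cumulative: 0.7246, 1


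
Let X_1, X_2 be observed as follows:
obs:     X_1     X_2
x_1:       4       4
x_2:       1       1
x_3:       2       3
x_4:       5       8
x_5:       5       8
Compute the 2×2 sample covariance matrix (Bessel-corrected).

Step 1 — column means:
  mean(X_1) = (4 + 1 + 2 + 5 + 5) / 5 = 17/5 = 3.4
  mean(X_2) = (4 + 1 + 3 + 8 + 8) / 5 = 24/5 = 4.8

Step 2 — sample covariance S[i,j] = (1/(n-1)) · Σ_k (x_{k,i} - mean_i) · (x_{k,j} - mean_j), with n-1 = 4.
  S[X_1,X_1] = ((0.6)·(0.6) + (-2.4)·(-2.4) + (-1.4)·(-1.4) + (1.6)·(1.6) + (1.6)·(1.6)) / 4 = 13.2/4 = 3.3
  S[X_1,X_2] = ((0.6)·(-0.8) + (-2.4)·(-3.8) + (-1.4)·(-1.8) + (1.6)·(3.2) + (1.6)·(3.2)) / 4 = 21.4/4 = 5.35
  S[X_2,X_2] = ((-0.8)·(-0.8) + (-3.8)·(-3.8) + (-1.8)·(-1.8) + (3.2)·(3.2) + (3.2)·(3.2)) / 4 = 38.8/4 = 9.7

S is symmetric (S[j,i] = S[i,j]). Assembling:

S = [[3.3, 5.35],
 [5.35, 9.7]]


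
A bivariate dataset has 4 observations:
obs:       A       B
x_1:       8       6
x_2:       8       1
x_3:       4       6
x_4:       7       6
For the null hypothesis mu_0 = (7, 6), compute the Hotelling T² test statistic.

Step 1 — sample mean vector:
  mean(A) = (8 + 8 + 4 + 7) / 4 = 27/4 = 6.75
  mean(B) = (6 + 1 + 6 + 6) / 4 = 19/4 = 4.75
  x̄ = (6.75, 4.75),  deviation x̄ - mu_0 = (6.75, 4.75) - (7, 6) = (-0.25, -1.25).

Step 2 — sample covariance matrix, S[i,j] = (1/(n-1)) · Σ_k (x_{k,i} - mean_i) · (x_{k,j} - mean_j), divisor n-1 = 3:
  S[A,A] = ((1.25)·(1.25) + (1.25)·(1.25) + (-2.75)·(-2.75) + (0.25)·(0.25)) / 3 = 10.75/3 = 3.5833
  S[A,B] = ((1.25)·(1.25) + (1.25)·(-3.75) + (-2.75)·(1.25) + (0.25)·(1.25)) / 3 = -6.25/3 = -2.0833
  S[B,B] = ((1.25)·(1.25) + (-3.75)·(-3.75) + (1.25)·(1.25) + (1.25)·(1.25)) / 3 = 18.75/3 = 6.25
  S = [[3.5833, -2.0833],
 [-2.0833, 6.25]].

Step 3 — invert S. det(S) = 3.5833·6.25 - (-2.0833)² = 18.0556.
  S^{-1} = (1/det) · [[d, -b], [-b, a]] = [[0.3462, 0.1154],
 [0.1154, 0.1985]].

Step 4 — quadratic form (x̄ - mu_0)^T · S^{-1} · (x̄ - mu_0):
  S^{-1} · (x̄ - mu_0) = (-0.2308, -0.2769),
  (x̄ - mu_0)^T · [...] = (-0.25)·(-0.2308) + (-1.25)·(-0.2769) = 0.4038.

Step 5 — scale by n: T² = 4 · 0.4038 = 1.6154.

T² ≈ 1.6154


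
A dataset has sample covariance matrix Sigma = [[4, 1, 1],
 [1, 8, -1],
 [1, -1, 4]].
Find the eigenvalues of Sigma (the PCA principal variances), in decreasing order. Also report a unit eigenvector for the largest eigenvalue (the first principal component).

Step 1 — characteristic polynomial p(λ) = det(λI - Sigma) = λ³ - tr·λ² + c_1·λ - det, where tr = trace, c_1 = sum of the principal 2×2 minors, det = det(Sigma):
  tr = 4 + 8 + 4 = 16,
  c_1 = (4·8 - (1)²) + (4·4 - (1)²) + (8·4 - (-1)²) = 31 + 15 + 31 = 77,
  det = 4·(8·4 - (-1)²) - (1)·((1)·4 - (-1)·(1)) + (1)·((1)·(-1) - 8·(1)) = 4·(31) - (1)·(5) + (1)·(-9) = 110.
  So p(λ) = λ³ - 16λ² + 77λ - 110.
Step 2 — look for an integer root (rational root theorem: any rational root is an integer divisor of 110). Testing λ = 5:
  p(5) = 125 - 400 + 385 - 110 = 0  ✓
  Dividing out (λ - 5): p(λ) = (λ - 5)(λ² - 11λ + 22).
Step 3 — remaining eigenvalues from the quadratic λ² - 11λ + 22 = 0:
  Δ = 11² - 4·22 = 121 - 88 = 33,  λ = (11 ± √33)/2 = (11 ± 5.7446)/2 ≈ 8.3723 or 2.6277.
  Sorted: λ_1 = 8.3723,  λ_2 = 5,  λ_3 = 2.6277  (check: sum = 16 = tr ✓).

Step 4 — unit eigenvector for λ_1 ≈ 8.3723: v spans the null space of (Sigma - λ_1 I), whose rows are
  r_1 = (-4.3723, 1, 1),  r_2 = (1, -0.3723, -1),  r_3 = (1, -1, -4.3723).
  v is orthogonal to every row, so take v ∝ r_1 × r_2 = ((1)·(-1) - (1)·(-0.3723), (1)·(1) - (-4.3723)·(-1), (-4.3723)·(-0.3723) - (1)·(1)) ≈ (-0.6277, -3.3723, 0.6277).
  Rescale (multiply by -1 so the first nonzero entry is positive): u = (0.6277, 3.3723, -0.6277).
  ||u|| = √((0.6277)² + (3.3723)² + (-0.6277)²) = √(12.1603) ≈ 3.4872,  v_1 = u/||u|| ≈ (0.18, 0.9671, -0.18) (||v_1|| = 1).

λ_1 = 8.3723,  λ_2 = 5,  λ_3 = 2.6277;  v_1 ≈ (0.18, 0.9671, -0.18)


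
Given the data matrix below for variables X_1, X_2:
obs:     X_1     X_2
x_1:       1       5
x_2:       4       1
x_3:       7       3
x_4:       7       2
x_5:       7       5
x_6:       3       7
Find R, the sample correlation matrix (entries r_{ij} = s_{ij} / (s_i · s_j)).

Step 1 — column means:
  mean(X_1) = (1 + 4 + 7 + 7 + 7 + 3) / 6 = 29/6 = 4.8333
  mean(X_2) = (5 + 1 + 3 + 2 + 5 + 7) / 6 = 23/6 = 3.8333

Step 2 — sample variances and covariances s[i,j] = (1/(n-1)) · Σ_k (x_{k,i} - mean_i) · (x_{k,j} - mean_j), with n-1 = 5:
  s[X_1,X_1] = ((-3.8333)·(-3.8333) + (-0.8333)·(-0.8333) + (2.1667)·(2.1667) + (2.1667)·(2.1667) + (2.1667)·(2.1667) + (-1.8333)·(-1.8333)) / 5 = 32.8333/5 = 6.5667
  s[X_1,X_2] = ((-3.8333)·(1.1667) + (-0.8333)·(-2.8333) + (2.1667)·(-0.8333) + (2.1667)·(-1.8333) + (2.1667)·(1.1667) + (-1.8333)·(3.1667)) / 5 = -11.1667/5 = -2.2333
  s[X_2,X_2] = ((1.1667)·(1.1667) + (-2.8333)·(-2.8333) + (-0.8333)·(-0.8333) + (-1.8333)·(-1.8333) + (1.1667)·(1.1667) + (3.1667)·(3.1667)) / 5 = 24.8333/5 = 4.9667
  Sample standard deviations s_i = √(s[i,i]):
  s(X_1) = √(6.5667) = 2.5626
  s(X_2) = √(4.9667) = 2.2286

Step 3 — r_{ij} = s_{ij} / (s_i · s_j):
  r[X_1,X_1] = 1 (diagonal).
  r[X_1,X_2] = -2.2333 / (2.5626 · 2.2286) = -2.2333 / 5.7109 = -0.3911
  r[X_2,X_2] = 1 (diagonal).

R is symmetric with unit diagonal. Assembling:

R = [[1, -0.3911],
 [-0.3911, 1]]


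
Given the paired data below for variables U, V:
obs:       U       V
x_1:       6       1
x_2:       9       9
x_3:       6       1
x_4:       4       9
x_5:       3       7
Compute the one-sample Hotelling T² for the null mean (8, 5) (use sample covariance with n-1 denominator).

Step 1 — sample mean vector:
  mean(U) = (6 + 9 + 6 + 4 + 3) / 5 = 28/5 = 5.6
  mean(V) = (1 + 9 + 1 + 9 + 7) / 5 = 27/5 = 5.4
  x̄ = (5.6, 5.4),  deviation x̄ - mu_0 = (5.6, 5.4) - (8, 5) = (-2.4, 0.4).

Step 2 — sample covariance matrix, S[i,j] = (1/(n-1)) · Σ_k (x_{k,i} - mean_i) · (x_{k,j} - mean_j), divisor n-1 = 4:
  S[U,U] = ((0.4)·(0.4) + (3.4)·(3.4) + (0.4)·(0.4) + (-1.6)·(-1.6) + (-2.6)·(-2.6)) / 4 = 21.2/4 = 5.3
  S[U,V] = ((0.4)·(-4.4) + (3.4)·(3.6) + (0.4)·(-4.4) + (-1.6)·(3.6) + (-2.6)·(1.6)) / 4 = -1.2/4 = -0.3
  S[V,V] = ((-4.4)·(-4.4) + (3.6)·(3.6) + (-4.4)·(-4.4) + (3.6)·(3.6) + (1.6)·(1.6)) / 4 = 67.2/4 = 16.8
  S = [[5.3, -0.3],
 [-0.3, 16.8]].

Step 3 — invert S. det(S) = 5.3·16.8 - (-0.3)² = 88.95.
  S^{-1} = (1/det) · [[d, -b], [-b, a]] = [[0.1889, 0.0034],
 [0.0034, 0.0596]].

Step 4 — quadratic form (x̄ - mu_0)^T · S^{-1} · (x̄ - mu_0):
  S^{-1} · (x̄ - mu_0) = (-0.4519, 0.0157),
  (x̄ - mu_0)^T · [...] = (-2.4)·(-0.4519) + (0.4)·(0.0157) = 1.0909.

Step 5 — scale by n: T² = 5 · 1.0909 = 5.4547.

T² ≈ 5.4547


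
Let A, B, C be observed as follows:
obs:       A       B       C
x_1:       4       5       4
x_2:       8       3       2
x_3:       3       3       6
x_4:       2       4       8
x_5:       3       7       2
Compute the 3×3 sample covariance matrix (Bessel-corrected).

Step 1 — column means:
  mean(A) = (4 + 8 + 3 + 2 + 3) / 5 = 20/5 = 4
  mean(B) = (5 + 3 + 3 + 4 + 7) / 5 = 22/5 = 4.4
  mean(C) = (4 + 2 + 6 + 8 + 2) / 5 = 22/5 = 4.4

Step 2 — sample covariance S[i,j] = (1/(n-1)) · Σ_k (x_{k,i} - mean_i) · (x_{k,j} - mean_j), with n-1 = 4.
  S[A,A] = ((0)·(0) + (4)·(4) + (-1)·(-1) + (-2)·(-2) + (-1)·(-1)) / 4 = 22/4 = 5.5
  S[A,B] = ((0)·(0.6) + (4)·(-1.4) + (-1)·(-1.4) + (-2)·(-0.4) + (-1)·(2.6)) / 4 = -6/4 = -1.5
  S[A,C] = ((0)·(-0.4) + (4)·(-2.4) + (-1)·(1.6) + (-2)·(3.6) + (-1)·(-2.4)) / 4 = -16/4 = -4
  S[B,B] = ((0.6)·(0.6) + (-1.4)·(-1.4) + (-1.4)·(-1.4) + (-0.4)·(-0.4) + (2.6)·(2.6)) / 4 = 11.2/4 = 2.8
  S[B,C] = ((0.6)·(-0.4) + (-1.4)·(-2.4) + (-1.4)·(1.6) + (-0.4)·(3.6) + (2.6)·(-2.4)) / 4 = -6.8/4 = -1.7
  S[C,C] = ((-0.4)·(-0.4) + (-2.4)·(-2.4) + (1.6)·(1.6) + (3.6)·(3.6) + (-2.4)·(-2.4)) / 4 = 27.2/4 = 6.8

S is symmetric (S[j,i] = S[i,j]). Assembling:

S = [[5.5, -1.5, -4],
 [-1.5, 2.8, -1.7],
 [-4, -1.7, 6.8]]


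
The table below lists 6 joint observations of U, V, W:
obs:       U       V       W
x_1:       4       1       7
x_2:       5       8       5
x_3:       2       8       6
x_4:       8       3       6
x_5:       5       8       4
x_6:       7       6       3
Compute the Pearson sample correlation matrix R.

Step 1 — column means:
  mean(U) = (4 + 5 + 2 + 8 + 5 + 7) / 6 = 31/6 = 5.1667
  mean(V) = (1 + 8 + 8 + 3 + 8 + 6) / 6 = 34/6 = 5.6667
  mean(W) = (7 + 5 + 6 + 6 + 4 + 3) / 6 = 31/6 = 5.1667

Step 2 — sample variances and covariances s[i,j] = (1/(n-1)) · Σ_k (x_{k,i} - mean_i) · (x_{k,j} - mean_j), with n-1 = 5:
  s[U,U] = ((-1.1667)·(-1.1667) + (-0.1667)·(-0.1667) + (-3.1667)·(-3.1667) + (2.8333)·(2.8333) + (-0.1667)·(-0.1667) + (1.8333)·(1.8333)) / 5 = 22.8333/5 = 4.5667
  s[U,V] = ((-1.1667)·(-4.6667) + (-0.1667)·(2.3333) + (-3.1667)·(2.3333) + (2.8333)·(-2.6667) + (-0.1667)·(2.3333) + (1.8333)·(0.3333)) / 5 = -9.6667/5 = -1.9333
  s[U,W] = ((-1.1667)·(1.8333) + (-0.1667)·(-0.1667) + (-3.1667)·(0.8333) + (2.8333)·(0.8333) + (-0.1667)·(-1.1667) + (1.8333)·(-2.1667)) / 5 = -6.1667/5 = -1.2333
  s[V,V] = ((-4.6667)·(-4.6667) + (2.3333)·(2.3333) + (2.3333)·(2.3333) + (-2.6667)·(-2.6667) + (2.3333)·(2.3333) + (0.3333)·(0.3333)) / 5 = 45.3333/5 = 9.0667
  s[V,W] = ((-4.6667)·(1.8333) + (2.3333)·(-0.1667) + (2.3333)·(0.8333) + (-2.6667)·(0.8333) + (2.3333)·(-1.1667) + (0.3333)·(-2.1667)) / 5 = -12.6667/5 = -2.5333
  s[W,W] = ((1.8333)·(1.8333) + (-0.1667)·(-0.1667) + (0.8333)·(0.8333) + (0.8333)·(0.8333) + (-1.1667)·(-1.1667) + (-2.1667)·(-2.1667)) / 5 = 10.8333/5 = 2.1667
  Sample standard deviations s_i = √(s[i,i]):
  s(U) = √(4.5667) = 2.137
  s(V) = √(9.0667) = 3.0111
  s(W) = √(2.1667) = 1.472

Step 3 — r_{ij} = s_{ij} / (s_i · s_j):
  r[U,U] = 1 (diagonal).
  r[U,V] = -1.9333 / (2.137 · 3.0111) = -1.9333 / 6.4346 = -0.3005
  r[U,W] = -1.2333 / (2.137 · 1.472) = -1.2333 / 3.1455 = -0.3921
  r[V,V] = 1 (diagonal).
  r[V,W] = -2.5333 / (3.0111 · 1.472) = -2.5333 / 4.4322 = -0.5716
  r[W,W] = 1 (diagonal).

R is symmetric with unit diagonal. Assembling:

R = [[1, -0.3005, -0.3921],
 [-0.3005, 1, -0.5716],
 [-0.3921, -0.5716, 1]]


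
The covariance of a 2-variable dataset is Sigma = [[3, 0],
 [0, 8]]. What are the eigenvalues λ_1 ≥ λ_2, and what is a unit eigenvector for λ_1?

Step 1 — characteristic polynomial of 2×2 Sigma:
  det(Sigma - λI) = λ² - trace · λ + det = 0.
  trace = 3 + 8 = 11, det = 3·8 - (0)² = 24.
Step 2 — discriminant:
  Δ = trace² - 4·det = 121 - 96 = 25.
Step 3 — eigenvalues:
  λ = (trace ± √Δ)/2 = (11 ± 5)/2,
  λ_1 = 8,  λ_2 = 3.

Step 4 — unit eigenvector for λ_1: Sigma is diagonal, so its eigenvectors are the coordinate axes. λ_1 = 8 is the diagonal entry on the second coordinate axis, hence
  v_1 = (0, 1) (||v_1|| = 1).

λ_1 = 8,  λ_2 = 3;  v_1 ≈ (0, 1)


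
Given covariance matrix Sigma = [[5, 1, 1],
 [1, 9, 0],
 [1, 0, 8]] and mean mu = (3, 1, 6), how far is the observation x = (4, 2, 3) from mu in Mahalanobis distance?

Step 1 — centre the observation: (x - mu) = (1, 1, -3).

Step 2 — invert Sigma (cofactor / det for 3×3, or solve directly):
  Sigma^{-1} = [[0.2099, -0.0233, -0.0262],
 [-0.0233, 0.1137, 0.0029],
 [-0.0262, 0.0029, 0.1283]].

Step 3 — form the quadratic (x - mu)^T · Sigma^{-1} · (x - mu):
  Sigma^{-1} · (x - mu) = (0.2653, 0.0816, -0.4082).
  (x - mu)^T · [Sigma^{-1} · (x - mu)] = (1)·(0.2653) + (1)·(0.0816) + (-3)·(-0.4082) = 1.5714.

Step 4 — take square root: d = √(1.5714) ≈ 1.2536.

d(x, mu) = √(1.5714) ≈ 1.2536


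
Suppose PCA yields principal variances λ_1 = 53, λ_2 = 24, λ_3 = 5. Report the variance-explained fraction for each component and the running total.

Step 1 — total variance = trace(Sigma) = Σ λ_i = 53 + 24 + 5 = 82.

Step 2 — fraction explained by component i = λ_i / Σ λ:
  PC1: 53/82 = 0.6463
  PC2: 24/82 = 0.2927
  PC3: 5/82 = 0.061

Step 3 — cumulative fraction after k components = (λ_1 + ... + λ_k) / Σ λ:
  k = 1: 53/82 = 0.6463
  k = 2: (53 + 24)/82 = 77/82 = 0.939
  k = 3: (53 + 24 + 5)/82 = 82/82 = 1

Summary (fraction, with percent):

explained: PC1 0.6463 (64.63%), PC2 0.2927 (29.27%), PC3 0.061 (6.1%);  cumulative: 0.6463, 0.939, 1


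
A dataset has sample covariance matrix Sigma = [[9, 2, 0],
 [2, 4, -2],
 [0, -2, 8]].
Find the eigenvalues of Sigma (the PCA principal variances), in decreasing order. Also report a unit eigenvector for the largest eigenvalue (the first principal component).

Step 1 — characteristic polynomial p(λ) = det(λI - Sigma) = λ³ - tr·λ² + c_1·λ - det, where tr = trace, c_1 = sum of the principal 2×2 minors, det = det(Sigma):
  tr = 9 + 4 + 8 = 21,
  c_1 = (9·4 - (2)²) + (9·8 - (0)²) + (4·8 - (-2)²) = 32 + 72 + 28 = 132,
  det = 9·(4·8 - (-2)²) - (2)·((2)·8 - (-2)·(0)) + (0)·((2)·(-2) - 4·(0)) = 9·(28) - (2)·(16) + (0)·(-4) = 220.
  So p(λ) = λ³ - 21λ² + 132λ - 220.
Step 2 — look for an integer root (rational root theorem: any rational root is an integer divisor of 220). Testing λ = 10:
  p(10) = 1000 - 2100 + 1320 - 220 = 0  ✓
  Dividing out (λ - 10): p(λ) = (λ - 10)(λ² - 11λ + 22).
Step 3 — remaining eigenvalues from the quadratic λ² - 11λ + 22 = 0:
  Δ = 11² - 4·22 = 121 - 88 = 33,  λ = (11 ± √33)/2 = (11 ± 5.7446)/2 ≈ 8.3723 or 2.6277.
  Sorted: λ_1 = 10,  λ_2 = 8.3723,  λ_3 = 2.6277  (check: sum = 21 = tr ✓).

Step 4 — unit eigenvector for λ_1 = 10: v spans the null space of (Sigma - λ_1 I), whose rows are
  r_1 = (-1, 2, 0),  r_2 = (2, -6, -2),  r_3 = (0, -2, -2).
  v is orthogonal to every row, so take v ∝ r_1 × r_2 = ((2)·(-2) - (0)·(-6), (0)·(2) - (-1)·(-2), (-1)·(-6) - (2)·(2)) = (-4, -2, 2).
  Rescale (divide by 2; multiply by -1 so the first nonzero entry is positive): u = (2, 1, -1).
  ||u|| = √((2)² + (1)² + (-1)²) = √(6) ≈ 2.4495,  v_1 = u/||u|| ≈ (0.8165, 0.4082, -0.4082) (||v_1|| = 1).

λ_1 = 10,  λ_2 = 8.3723,  λ_3 = 2.6277;  v_1 ≈ (0.8165, 0.4082, -0.4082)
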